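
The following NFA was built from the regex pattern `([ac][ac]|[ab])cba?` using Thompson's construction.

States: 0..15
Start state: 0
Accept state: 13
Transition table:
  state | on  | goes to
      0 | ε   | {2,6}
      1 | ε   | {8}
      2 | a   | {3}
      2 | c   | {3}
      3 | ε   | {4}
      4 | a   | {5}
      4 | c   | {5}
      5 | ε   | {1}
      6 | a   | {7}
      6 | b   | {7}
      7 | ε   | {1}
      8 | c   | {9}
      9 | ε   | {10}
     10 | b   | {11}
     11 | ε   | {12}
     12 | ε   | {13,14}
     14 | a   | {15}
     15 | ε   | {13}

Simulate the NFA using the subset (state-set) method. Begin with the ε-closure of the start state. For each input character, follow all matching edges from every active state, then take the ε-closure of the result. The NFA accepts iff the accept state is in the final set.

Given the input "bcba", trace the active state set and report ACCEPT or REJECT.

Answer: ACCEPT

Trace:
start: ε-closure({0}) = {0,2,6}
'b' @ 1: {1,7,8}
'c' @ 2: {9,10}
'b' @ 3: {11,12,13,14}  ✓accept
'a' @ 4: {13,15}  ✓accept
end set {13,15} — state 13 in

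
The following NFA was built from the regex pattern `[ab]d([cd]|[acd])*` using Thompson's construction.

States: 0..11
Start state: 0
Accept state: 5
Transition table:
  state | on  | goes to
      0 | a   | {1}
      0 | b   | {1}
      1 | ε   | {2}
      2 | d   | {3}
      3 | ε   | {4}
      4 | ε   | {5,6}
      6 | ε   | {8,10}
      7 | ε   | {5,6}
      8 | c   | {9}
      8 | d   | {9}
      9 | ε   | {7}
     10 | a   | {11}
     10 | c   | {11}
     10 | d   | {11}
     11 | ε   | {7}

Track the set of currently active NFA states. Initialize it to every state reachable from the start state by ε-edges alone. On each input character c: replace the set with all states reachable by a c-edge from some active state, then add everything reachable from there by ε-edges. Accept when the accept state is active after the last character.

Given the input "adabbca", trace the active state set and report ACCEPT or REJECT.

Answer: REJECT

Trace:
initial (ε-close {0}): {0}
'a' @ 1: {1,2}
'd' @ 2: {3,4,5,6,8,10}  [accepting]
'a' @ 3: {5,6,7,8,10,11}  [accepting]
'b' @ 4: {}  — dead — no transitions
rest 'bca' ignored (set empty)
after full input: {}  (accept=5 not in)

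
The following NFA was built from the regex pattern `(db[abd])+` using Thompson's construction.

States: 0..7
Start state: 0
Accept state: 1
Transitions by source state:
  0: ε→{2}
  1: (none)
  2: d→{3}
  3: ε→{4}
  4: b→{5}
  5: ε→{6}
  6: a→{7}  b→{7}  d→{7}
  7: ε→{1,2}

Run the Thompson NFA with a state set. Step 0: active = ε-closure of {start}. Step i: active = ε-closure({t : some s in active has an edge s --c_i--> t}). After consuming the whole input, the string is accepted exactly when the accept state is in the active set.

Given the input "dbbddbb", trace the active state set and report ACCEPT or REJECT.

initial (ε-close {0}): {0,2}
'd' @ 1: {3,4}
'b' @ 2: {5,6}
'b' @ 3: {1,2,7}  ✓accept
'd' @ 4: {3,4}
'd' @ 5: {}  — state set empty
rest 'bb' ignored (set empty)
end set {} — state 1 not in

Answer: REJECT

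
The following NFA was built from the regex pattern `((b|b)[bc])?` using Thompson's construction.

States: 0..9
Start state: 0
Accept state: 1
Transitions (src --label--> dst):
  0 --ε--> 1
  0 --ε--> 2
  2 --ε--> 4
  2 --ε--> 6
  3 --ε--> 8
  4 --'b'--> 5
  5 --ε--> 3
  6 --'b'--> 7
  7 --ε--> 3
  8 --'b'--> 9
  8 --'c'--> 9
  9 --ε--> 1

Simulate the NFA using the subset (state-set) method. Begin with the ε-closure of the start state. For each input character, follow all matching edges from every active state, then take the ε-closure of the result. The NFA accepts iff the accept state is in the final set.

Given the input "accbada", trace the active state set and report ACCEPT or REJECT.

Answer: REJECT

Derivation:
start: ε-closure({0}) = {0,1,2,4,6}
'a' @ 1: {}  — no active states
rest 'ccbada' ignored (set empty)
final: {}; accept 1 not in set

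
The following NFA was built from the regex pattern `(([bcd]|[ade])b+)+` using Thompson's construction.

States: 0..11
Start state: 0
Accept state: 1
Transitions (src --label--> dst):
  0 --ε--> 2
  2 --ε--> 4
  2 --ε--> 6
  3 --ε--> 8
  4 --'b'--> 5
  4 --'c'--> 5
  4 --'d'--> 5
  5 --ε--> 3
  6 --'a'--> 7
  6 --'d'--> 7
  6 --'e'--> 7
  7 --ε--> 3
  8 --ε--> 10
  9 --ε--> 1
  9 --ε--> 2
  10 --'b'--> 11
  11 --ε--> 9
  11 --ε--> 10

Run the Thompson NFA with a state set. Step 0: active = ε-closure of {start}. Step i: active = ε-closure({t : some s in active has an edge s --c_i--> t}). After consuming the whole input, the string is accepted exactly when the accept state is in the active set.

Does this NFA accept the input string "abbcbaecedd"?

Answer: REJECT

Derivation:
S₀ = ε-closure({0}) = {0,2,4,6}
'a' @ 1: {3,7,8,10}
'b' @ 2: {1,2,4,6,9,10,11}  [accepting]
'b' @ 3: {1,2,3,4,5,6,8,9,10,11}  [accepting]
'c' @ 4: {3,5,8,10}
'b' @ 5: {1,2,4,6,9,10,11}  [accepting]
'a' @ 6: {3,7,8,10}
'e' @ 7: {}  — no active states
rest 'cedd' ignored (set empty)
final: {}; accept 1 not in set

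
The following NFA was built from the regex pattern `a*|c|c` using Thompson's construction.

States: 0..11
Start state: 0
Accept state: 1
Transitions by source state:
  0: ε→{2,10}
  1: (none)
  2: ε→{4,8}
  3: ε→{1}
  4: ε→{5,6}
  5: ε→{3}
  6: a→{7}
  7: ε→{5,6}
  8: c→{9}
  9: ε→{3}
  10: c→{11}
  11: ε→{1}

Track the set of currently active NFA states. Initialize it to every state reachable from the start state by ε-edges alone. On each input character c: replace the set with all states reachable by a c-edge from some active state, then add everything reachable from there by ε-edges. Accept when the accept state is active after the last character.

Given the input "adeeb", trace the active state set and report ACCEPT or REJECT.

Answer: REJECT

Derivation:
initial (ε-close {0}): {0,1,2,3,4,5,6,8,10}
'a' @ 1: {1,3,5,6,7}  [accepting]
'd' @ 2: {}  — dead — no transitions
rest 'eeb' ignored (set empty)
end set {} — state 1 not in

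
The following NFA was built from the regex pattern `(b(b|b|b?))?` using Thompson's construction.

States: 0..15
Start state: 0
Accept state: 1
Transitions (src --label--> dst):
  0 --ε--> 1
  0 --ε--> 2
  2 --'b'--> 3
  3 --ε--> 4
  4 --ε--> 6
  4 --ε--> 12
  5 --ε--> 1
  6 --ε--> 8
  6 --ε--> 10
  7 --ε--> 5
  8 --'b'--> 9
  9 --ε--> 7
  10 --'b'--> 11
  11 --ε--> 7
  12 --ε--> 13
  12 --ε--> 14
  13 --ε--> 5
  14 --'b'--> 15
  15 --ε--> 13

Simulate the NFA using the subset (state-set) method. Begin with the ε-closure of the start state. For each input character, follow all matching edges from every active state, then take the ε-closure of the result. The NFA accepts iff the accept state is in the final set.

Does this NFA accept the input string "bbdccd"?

S₀ = ε-closure({0}) = {0,1,2}
'b' @ 1: {1,3,4,5,6,8,10,12,13,14}  [accepting]
'b' @ 2: {1,5,7,9,11,13,15}  [accepting]
'd' @ 3: {}  — dead — no transitions
rest 'ccd' ignored (set empty)
final: {}; accept 1 not in set

Answer: REJECT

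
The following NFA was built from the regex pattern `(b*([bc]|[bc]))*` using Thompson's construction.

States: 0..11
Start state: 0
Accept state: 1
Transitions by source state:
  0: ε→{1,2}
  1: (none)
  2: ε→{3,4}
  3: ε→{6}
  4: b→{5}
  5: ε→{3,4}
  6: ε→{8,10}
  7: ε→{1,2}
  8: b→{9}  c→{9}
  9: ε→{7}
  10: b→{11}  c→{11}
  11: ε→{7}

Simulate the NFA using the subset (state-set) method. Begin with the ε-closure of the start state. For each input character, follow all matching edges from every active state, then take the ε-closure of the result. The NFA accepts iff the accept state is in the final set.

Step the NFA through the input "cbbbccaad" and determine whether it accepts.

Answer: REJECT

Steps:
S₀ = ε-closure({0}) = {0,1,2,3,4,6,8,10}
'c' @ 1: {1,2,3,4,6,7,8,9,10,11}  (accept∈set)
'b' @ 2: {1,2,3,4,5,6,7,8,9,10,11}  (accept∈set)
'b' @ 3: {1,2,3,4,5,6,7,8,9,10,11}  (accept∈set)
'b' @ 4: {1,2,3,4,5,6,7,8,9,10,11}  (accept∈set)
'c' @ 5: {1,2,3,4,6,7,8,9,10,11}  (accept∈set)
'c' @ 6: {1,2,3,4,6,7,8,9,10,11}  (accept∈set)
'a' @ 7: {}  — state set empty
rest 'ad' ignored (set empty)
end set {} — state 1 not in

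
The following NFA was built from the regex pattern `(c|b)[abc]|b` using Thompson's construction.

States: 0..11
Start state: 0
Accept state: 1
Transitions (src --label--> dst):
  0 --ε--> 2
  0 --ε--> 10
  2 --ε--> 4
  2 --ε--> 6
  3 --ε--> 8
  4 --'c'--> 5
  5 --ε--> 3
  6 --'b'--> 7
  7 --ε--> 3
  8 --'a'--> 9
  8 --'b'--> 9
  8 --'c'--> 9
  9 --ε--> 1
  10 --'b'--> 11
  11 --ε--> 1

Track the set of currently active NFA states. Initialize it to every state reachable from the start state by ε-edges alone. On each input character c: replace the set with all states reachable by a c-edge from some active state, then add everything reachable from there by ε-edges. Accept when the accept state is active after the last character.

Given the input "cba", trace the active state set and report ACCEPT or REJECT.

Answer: REJECT

Steps:
initial (ε-close {0}): {0,2,4,6,10}
'c' @ 1: {3,5,8}
'b' @ 2: {1,9}  (accept∈set)
'a' @ 3: {}  — dead — no transitions
after full input: {}  (accept=1 not in)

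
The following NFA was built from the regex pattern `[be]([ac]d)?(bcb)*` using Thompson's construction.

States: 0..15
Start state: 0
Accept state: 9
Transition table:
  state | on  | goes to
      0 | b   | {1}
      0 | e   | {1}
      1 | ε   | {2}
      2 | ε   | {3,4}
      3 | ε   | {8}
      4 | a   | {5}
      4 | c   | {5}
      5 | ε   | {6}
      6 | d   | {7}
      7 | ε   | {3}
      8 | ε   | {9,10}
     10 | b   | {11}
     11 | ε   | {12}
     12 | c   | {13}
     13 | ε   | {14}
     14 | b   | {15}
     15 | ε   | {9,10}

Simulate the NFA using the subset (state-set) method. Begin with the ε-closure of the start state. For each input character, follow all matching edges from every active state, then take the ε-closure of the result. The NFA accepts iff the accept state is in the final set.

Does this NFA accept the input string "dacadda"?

start: ε-closure({0}) = {0}
'd' @ 1: {}  — state set empty
rest 'acadda' ignored (set empty)
final: {}; accept 9 not in set

Answer: REJECT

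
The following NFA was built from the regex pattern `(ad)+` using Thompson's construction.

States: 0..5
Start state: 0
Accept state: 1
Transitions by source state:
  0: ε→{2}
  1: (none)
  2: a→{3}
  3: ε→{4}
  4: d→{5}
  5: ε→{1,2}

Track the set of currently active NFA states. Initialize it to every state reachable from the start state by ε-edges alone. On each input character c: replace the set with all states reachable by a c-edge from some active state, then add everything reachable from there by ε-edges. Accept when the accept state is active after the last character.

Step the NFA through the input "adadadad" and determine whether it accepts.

S₀ = ε-closure({0}) = {0,2}
'a' @ 1: {3,4}
'd' @ 2: {1,2,5}  [accepting]
'a' @ 3: {3,4}
'd' @ 4: {1,2,5}  [accepting]
'a' @ 5: {3,4}
'd' @ 6: {1,2,5}  [accepting]
'a' @ 7: {3,4}
'd' @ 8: {1,2,5}  [accepting]
after full input: {1,2,5}  (accept=1 in)

Answer: ACCEPT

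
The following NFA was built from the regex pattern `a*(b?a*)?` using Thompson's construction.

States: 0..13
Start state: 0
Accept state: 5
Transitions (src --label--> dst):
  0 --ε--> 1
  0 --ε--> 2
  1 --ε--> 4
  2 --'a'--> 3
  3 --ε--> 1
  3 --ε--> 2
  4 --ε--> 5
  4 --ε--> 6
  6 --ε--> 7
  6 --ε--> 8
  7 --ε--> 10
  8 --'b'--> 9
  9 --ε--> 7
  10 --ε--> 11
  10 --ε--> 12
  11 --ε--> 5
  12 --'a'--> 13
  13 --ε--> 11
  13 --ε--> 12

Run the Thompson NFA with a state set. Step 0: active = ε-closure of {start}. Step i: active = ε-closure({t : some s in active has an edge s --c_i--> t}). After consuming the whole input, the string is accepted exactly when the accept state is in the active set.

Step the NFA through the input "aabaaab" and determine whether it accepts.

initial (ε-close {0}): {0,1,2,4,5,6,7,8,10,11,12}
'a' @ 1: {1,2,3,4,5,6,7,8,10,11,12,13}  ✓accept
'a' @ 2: {1,2,3,4,5,6,7,8,10,11,12,13}  ✓accept
'b' @ 3: {5,7,9,10,11,12}  ✓accept
'a' @ 4: {5,11,12,13}  ✓accept
'a' @ 5: {5,11,12,13}  ✓accept
'a' @ 6: {5,11,12,13}  ✓accept
'b' @ 7: {}  — dead — no transitions
final: {}; accept 5 not in set

Answer: REJECT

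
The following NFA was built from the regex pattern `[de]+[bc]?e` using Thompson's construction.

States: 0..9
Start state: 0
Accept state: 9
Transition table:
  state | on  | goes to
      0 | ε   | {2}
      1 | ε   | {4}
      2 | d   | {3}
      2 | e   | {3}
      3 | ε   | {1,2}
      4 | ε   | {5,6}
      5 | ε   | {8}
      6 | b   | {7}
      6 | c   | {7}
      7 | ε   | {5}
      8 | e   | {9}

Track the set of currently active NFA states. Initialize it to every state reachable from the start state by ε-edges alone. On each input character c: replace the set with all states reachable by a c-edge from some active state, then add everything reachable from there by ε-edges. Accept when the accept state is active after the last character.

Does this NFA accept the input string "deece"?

Answer: ACCEPT

Trace:
start: ε-closure({0}) = {0,2}
'd' @ 1: {1,2,3,4,5,6,8}
'e' @ 2: {1,2,3,4,5,6,8,9}  (accept∈set)
'e' @ 3: {1,2,3,4,5,6,8,9}  (accept∈set)
'c' @ 4: {5,7,8}
'e' @ 5: {9}  (accept∈set)
end set {9} — state 9 in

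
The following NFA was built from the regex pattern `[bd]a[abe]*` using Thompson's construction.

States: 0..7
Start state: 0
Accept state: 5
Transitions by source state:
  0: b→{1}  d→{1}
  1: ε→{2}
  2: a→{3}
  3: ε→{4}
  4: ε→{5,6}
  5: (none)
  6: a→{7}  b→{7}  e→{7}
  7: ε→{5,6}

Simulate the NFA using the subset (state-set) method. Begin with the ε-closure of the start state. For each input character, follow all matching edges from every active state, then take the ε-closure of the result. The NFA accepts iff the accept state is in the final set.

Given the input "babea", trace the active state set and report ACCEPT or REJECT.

start: ε-closure({0}) = {0}
'b' @ 1: {1,2}
'a' @ 2: {3,4,5,6}  (accept∈set)
'b' @ 3: {5,6,7}  (accept∈set)
'e' @ 4: {5,6,7}  (accept∈set)
'a' @ 5: {5,6,7}  (accept∈set)
final: {5,6,7}; accept 5 in set

Answer: ACCEPT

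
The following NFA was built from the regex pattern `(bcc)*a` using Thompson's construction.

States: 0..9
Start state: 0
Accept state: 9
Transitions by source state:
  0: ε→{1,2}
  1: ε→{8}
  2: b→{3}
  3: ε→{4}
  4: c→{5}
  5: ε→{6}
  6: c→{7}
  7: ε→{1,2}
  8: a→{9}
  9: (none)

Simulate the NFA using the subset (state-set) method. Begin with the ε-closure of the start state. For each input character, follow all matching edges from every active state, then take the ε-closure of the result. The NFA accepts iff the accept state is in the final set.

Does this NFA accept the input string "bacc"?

initial (ε-close {0}): {0,1,2,8}
'b' @ 1: {3,4}
'a' @ 2: {}  — state set empty
rest 'cc' ignored (set empty)
end set {} — state 9 not in

Answer: REJECT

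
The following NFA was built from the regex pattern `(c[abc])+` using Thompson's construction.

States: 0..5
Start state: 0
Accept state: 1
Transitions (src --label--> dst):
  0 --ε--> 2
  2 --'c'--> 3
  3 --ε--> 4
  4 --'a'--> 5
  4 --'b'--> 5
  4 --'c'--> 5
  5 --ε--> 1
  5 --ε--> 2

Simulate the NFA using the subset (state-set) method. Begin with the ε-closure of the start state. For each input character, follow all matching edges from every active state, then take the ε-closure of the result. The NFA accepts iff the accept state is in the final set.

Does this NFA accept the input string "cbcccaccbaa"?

start: ε-closure({0}) = {0,2}
'c' @ 1: {3,4}
'b' @ 2: {1,2,5}  ✓accept
'c' @ 3: {3,4}
'c' @ 4: {1,2,5}  ✓accept
'c' @ 5: {3,4}
'a' @ 6: {1,2,5}  ✓accept
'c' @ 7: {3,4}
'c' @ 8: {1,2,5}  ✓accept
'b' @ 9: {}  — dead — no transitions
rest 'aa' ignored (set empty)
final: {}; accept 1 not in set

Answer: REJECT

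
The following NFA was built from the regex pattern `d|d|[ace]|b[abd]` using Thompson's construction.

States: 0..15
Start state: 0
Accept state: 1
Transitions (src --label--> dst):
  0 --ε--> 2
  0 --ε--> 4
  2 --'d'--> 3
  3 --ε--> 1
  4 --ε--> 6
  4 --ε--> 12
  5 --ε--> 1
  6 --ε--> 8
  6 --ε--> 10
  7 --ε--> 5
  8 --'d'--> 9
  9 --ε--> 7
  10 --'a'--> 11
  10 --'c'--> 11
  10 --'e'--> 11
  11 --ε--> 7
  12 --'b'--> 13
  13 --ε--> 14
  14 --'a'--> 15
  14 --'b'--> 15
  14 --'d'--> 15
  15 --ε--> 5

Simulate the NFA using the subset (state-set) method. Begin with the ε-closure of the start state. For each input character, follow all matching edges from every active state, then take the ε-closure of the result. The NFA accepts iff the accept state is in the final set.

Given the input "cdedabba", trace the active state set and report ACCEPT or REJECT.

start: ε-closure({0}) = {0,2,4,6,8,10,12}
'c' @ 1: {1,5,7,11}  (accept∈set)
'd' @ 2: {}  — no active states
rest 'edabba' ignored (set empty)
final: {}; accept 1 not in set

Answer: REJECT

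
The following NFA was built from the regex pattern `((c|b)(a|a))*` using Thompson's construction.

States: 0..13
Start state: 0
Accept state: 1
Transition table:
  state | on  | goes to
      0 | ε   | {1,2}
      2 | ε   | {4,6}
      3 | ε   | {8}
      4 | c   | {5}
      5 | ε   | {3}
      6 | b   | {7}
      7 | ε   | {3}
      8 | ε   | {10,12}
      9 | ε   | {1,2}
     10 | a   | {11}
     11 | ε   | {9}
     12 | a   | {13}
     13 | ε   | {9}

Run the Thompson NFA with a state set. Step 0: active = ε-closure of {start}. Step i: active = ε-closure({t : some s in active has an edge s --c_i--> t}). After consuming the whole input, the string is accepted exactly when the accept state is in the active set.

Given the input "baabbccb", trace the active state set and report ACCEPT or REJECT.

start: ε-closure({0}) = {0,1,2,4,6}
'b' @ 1: {3,7,8,10,12}
'a' @ 2: {1,2,4,6,9,11,13}  [accepting]
'a' @ 3: {}  — dead — no transitions
rest 'bbccb' ignored (set empty)
end set {} — state 1 not in

Answer: REJECT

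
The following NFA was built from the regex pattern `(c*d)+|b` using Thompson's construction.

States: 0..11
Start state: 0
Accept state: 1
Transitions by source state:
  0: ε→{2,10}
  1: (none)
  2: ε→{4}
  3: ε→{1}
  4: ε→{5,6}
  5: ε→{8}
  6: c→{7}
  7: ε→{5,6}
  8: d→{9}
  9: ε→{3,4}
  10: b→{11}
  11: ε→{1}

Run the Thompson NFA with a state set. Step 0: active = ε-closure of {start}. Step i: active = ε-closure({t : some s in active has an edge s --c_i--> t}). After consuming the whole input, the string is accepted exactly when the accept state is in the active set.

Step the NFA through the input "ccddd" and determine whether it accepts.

S₀ = ε-closure({0}) = {0,2,4,5,6,8,10}
'c' @ 1: {5,6,7,8}
'c' @ 2: {5,6,7,8}
'd' @ 3: {1,3,4,5,6,8,9}  [accepting]
'd' @ 4: {1,3,4,5,6,8,9}  [accepting]
'd' @ 5: {1,3,4,5,6,8,9}  [accepting]
final: {1,3,4,5,6,8,9}; accept 1 in set

Answer: ACCEPT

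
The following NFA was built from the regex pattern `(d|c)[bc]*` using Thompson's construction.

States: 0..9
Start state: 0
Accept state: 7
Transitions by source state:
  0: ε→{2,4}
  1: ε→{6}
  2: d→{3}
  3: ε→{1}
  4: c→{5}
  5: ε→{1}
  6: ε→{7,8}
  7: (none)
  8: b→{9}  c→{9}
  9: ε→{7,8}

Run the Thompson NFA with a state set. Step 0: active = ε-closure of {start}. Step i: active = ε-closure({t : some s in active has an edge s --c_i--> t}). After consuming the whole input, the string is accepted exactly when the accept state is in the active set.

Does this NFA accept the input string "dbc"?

Answer: ACCEPT

Trace:
initial (ε-close {0}): {0,2,4}
'd' @ 1: {1,3,6,7,8}  ✓accept
'b' @ 2: {7,8,9}  ✓accept
'c' @ 3: {7,8,9}  ✓accept
after full input: {7,8,9}  (accept=7 in)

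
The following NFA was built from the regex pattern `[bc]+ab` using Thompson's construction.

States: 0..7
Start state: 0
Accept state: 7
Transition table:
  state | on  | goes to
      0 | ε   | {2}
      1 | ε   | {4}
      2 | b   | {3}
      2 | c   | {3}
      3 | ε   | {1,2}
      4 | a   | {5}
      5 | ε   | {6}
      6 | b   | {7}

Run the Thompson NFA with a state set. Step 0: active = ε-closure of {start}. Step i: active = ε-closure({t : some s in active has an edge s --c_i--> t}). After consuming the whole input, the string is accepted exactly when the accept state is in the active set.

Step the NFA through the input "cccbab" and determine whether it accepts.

Answer: ACCEPT

Trace:
initial (ε-close {0}): {0,2}
'c' @ 1: {1,2,3,4}
'c' @ 2: {1,2,3,4}
'c' @ 3: {1,2,3,4}
'b' @ 4: {1,2,3,4}
'a' @ 5: {5,6}
'b' @ 6: {7}  [accepting]
final: {7}; accept 7 in set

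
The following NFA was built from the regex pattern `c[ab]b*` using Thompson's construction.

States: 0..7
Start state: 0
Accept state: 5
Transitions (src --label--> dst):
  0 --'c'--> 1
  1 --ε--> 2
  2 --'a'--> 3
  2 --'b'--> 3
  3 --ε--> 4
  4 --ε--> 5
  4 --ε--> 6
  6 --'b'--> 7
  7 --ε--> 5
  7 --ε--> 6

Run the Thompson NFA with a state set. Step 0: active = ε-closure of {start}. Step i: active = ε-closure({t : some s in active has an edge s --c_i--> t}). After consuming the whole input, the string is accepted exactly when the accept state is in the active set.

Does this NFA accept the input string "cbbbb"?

S₀ = ε-closure({0}) = {0}
'c' @ 1: {1,2}
'b' @ 2: {3,4,5,6}  [accepting]
'b' @ 3: {5,6,7}  [accepting]
'b' @ 4: {5,6,7}  [accepting]
'b' @ 5: {5,6,7}  [accepting]
final: {5,6,7}; accept 5 in set

Answer: ACCEPT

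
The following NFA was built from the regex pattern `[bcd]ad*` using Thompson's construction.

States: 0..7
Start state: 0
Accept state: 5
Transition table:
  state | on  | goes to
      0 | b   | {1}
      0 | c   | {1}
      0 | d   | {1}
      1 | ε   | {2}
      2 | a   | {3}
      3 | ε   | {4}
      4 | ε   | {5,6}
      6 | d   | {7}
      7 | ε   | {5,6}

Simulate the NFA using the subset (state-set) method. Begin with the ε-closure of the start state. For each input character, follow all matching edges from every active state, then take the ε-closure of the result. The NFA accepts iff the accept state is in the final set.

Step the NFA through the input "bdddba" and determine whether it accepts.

S₀ = ε-closure({0}) = {0}
'b' @ 1: {1,2}
'd' @ 2: {}  — state set empty
rest 'ddba' ignored (set empty)
after full input: {}  (accept=5 not in)

Answer: REJECT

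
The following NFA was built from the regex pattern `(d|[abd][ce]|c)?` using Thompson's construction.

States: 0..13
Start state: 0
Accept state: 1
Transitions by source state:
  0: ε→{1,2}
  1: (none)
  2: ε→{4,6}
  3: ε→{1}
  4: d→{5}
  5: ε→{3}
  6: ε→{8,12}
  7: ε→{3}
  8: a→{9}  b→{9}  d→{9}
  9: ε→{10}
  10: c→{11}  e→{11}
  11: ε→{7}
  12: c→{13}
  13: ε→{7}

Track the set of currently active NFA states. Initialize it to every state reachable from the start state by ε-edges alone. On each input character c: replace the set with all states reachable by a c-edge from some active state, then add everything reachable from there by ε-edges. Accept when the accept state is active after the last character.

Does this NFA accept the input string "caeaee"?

Answer: REJECT

Derivation:
S₀ = ε-closure({0}) = {0,1,2,4,6,8,12}
'c' @ 1: {1,3,7,13}  (accept∈set)
'a' @ 2: {}  — no active states
rest 'eaee' ignored (set empty)
after full input: {}  (accept=1 not in)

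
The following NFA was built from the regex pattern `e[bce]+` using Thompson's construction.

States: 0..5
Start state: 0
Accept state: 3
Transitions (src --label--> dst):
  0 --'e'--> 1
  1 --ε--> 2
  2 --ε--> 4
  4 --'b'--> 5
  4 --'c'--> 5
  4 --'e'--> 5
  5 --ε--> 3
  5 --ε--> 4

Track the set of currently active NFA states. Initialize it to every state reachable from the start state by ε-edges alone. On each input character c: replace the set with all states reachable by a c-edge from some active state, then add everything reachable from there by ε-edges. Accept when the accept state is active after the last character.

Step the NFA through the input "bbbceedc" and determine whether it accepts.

S₀ = ε-closure({0}) = {0}
'b' @ 1: {}  — no active states
rest 'bbceedc' ignored (set empty)
end set {} — state 3 not in

Answer: REJECT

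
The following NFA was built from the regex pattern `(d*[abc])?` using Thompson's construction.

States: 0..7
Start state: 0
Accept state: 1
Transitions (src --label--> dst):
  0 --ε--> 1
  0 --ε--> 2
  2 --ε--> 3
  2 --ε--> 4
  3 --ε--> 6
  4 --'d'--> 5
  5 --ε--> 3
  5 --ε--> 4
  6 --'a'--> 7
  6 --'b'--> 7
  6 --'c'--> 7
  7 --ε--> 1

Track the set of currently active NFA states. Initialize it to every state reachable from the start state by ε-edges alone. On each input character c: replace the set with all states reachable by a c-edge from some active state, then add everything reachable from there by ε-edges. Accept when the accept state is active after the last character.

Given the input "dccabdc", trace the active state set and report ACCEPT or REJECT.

Answer: REJECT

Trace:
initial (ε-close {0}): {0,1,2,3,4,6}
'd' @ 1: {3,4,5,6}
'c' @ 2: {1,7}  ✓accept
'c' @ 3: {}  — dead — no transitions
rest 'abdc' ignored (set empty)
after full input: {}  (accept=1 not in)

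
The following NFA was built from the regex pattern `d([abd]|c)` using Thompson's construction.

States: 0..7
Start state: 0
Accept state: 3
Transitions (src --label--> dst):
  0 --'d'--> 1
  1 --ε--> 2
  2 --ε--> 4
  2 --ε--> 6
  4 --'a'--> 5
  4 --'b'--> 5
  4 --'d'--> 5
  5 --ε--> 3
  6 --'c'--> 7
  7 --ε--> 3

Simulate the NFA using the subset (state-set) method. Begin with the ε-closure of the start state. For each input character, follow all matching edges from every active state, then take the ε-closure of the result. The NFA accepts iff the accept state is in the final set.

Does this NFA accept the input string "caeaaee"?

Answer: REJECT

Trace:
S₀ = ε-closure({0}) = {0}
'c' @ 1: {}  — dead — no transitions
rest 'aeaaee' ignored (set empty)
final: {}; accept 3 not in set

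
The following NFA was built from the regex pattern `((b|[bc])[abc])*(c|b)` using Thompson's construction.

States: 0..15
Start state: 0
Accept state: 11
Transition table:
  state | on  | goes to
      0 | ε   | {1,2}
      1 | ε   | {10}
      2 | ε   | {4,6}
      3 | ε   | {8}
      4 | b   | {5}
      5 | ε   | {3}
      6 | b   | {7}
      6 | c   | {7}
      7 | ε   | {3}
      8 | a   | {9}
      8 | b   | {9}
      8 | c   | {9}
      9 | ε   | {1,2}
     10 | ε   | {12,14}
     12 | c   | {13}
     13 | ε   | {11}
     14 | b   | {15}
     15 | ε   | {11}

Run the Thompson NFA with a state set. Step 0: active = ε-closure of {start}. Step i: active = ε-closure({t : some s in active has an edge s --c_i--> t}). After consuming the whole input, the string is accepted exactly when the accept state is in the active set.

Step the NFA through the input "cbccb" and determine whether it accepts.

start: ε-closure({0}) = {0,1,2,4,6,10,12,14}
'c' @ 1: {3,7,8,11,13}  (accept∈set)
'b' @ 2: {1,2,4,6,9,10,12,14}
'c' @ 3: {3,7,8,11,13}  (accept∈set)
'c' @ 4: {1,2,4,6,9,10,12,14}
'b' @ 5: {3,5,7,8,11,15}  (accept∈set)
final: {3,5,7,8,11,15}; accept 11 in set

Answer: ACCEPT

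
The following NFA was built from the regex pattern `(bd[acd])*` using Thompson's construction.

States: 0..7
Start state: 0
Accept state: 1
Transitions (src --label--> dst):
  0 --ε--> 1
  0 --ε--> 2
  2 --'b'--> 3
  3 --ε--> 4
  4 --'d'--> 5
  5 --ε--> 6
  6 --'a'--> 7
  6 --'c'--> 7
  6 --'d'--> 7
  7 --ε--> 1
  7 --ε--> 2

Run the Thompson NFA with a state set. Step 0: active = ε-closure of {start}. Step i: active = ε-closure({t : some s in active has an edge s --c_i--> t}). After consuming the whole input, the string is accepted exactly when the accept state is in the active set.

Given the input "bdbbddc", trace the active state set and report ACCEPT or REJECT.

initial (ε-close {0}): {0,1,2}
'b' @ 1: {3,4}
'd' @ 2: {5,6}
'b' @ 3: {}  — dead — no transitions
rest 'bddc' ignored (set empty)
end set {} — state 1 not in

Answer: REJECT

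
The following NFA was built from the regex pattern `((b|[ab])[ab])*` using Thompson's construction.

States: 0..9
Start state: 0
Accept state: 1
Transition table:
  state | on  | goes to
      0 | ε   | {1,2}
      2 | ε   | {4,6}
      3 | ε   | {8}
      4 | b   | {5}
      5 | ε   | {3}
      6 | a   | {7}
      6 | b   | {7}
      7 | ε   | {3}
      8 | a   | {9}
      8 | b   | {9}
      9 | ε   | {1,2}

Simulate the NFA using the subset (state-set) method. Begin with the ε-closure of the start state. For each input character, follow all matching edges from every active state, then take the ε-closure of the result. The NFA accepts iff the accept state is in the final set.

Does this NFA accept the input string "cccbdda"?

S₀ = ε-closure({0}) = {0,1,2,4,6}
'c' @ 1: {}  — no active states
rest 'ccbdda' ignored (set empty)
final: {}; accept 1 not in set

Answer: REJECT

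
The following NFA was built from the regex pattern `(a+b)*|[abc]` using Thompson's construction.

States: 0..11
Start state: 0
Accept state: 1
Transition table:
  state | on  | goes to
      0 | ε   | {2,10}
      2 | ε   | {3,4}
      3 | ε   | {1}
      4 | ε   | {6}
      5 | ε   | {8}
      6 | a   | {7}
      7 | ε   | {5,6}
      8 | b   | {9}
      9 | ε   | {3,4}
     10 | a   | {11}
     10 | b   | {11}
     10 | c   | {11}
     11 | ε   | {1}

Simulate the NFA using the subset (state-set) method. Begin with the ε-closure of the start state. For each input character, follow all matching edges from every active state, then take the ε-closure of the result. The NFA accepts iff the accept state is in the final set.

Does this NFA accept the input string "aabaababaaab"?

start: ε-closure({0}) = {0,1,2,3,4,6,10}
'a' @ 1: {1,5,6,7,8,11}  ✓accept
'a' @ 2: {5,6,7,8}
'b' @ 3: {1,3,4,6,9}  ✓accept
'a' @ 4: {5,6,7,8}
'a' @ 5: {5,6,7,8}
'b' @ 6: {1,3,4,6,9}  ✓accept
'a' @ 7: {5,6,7,8}
'b' @ 8: {1,3,4,6,9}  ✓accept
'a' @ 9: {5,6,7,8}
'a' @ 10: {5,6,7,8}
'a' @ 11: {5,6,7,8}
'b' @ 12: {1,3,4,6,9}  ✓accept
final: {1,3,4,6,9}; accept 1 in set

Answer: ACCEPT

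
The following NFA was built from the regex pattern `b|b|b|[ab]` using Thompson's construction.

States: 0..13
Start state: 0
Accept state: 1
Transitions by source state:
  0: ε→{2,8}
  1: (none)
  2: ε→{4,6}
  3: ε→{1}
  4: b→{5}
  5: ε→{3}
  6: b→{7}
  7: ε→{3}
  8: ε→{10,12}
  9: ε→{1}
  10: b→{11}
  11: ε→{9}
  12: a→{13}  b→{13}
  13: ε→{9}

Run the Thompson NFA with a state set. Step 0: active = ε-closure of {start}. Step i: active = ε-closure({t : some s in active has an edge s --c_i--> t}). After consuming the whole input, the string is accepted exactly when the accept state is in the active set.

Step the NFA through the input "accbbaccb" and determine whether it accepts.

Answer: REJECT

Derivation:
S₀ = ε-closure({0}) = {0,2,4,6,8,10,12}
'a' @ 1: {1,9,13}  ✓accept
'c' @ 2: {}  — no active states
rest 'cbbaccb' ignored (set empty)
final: {}; accept 1 not in set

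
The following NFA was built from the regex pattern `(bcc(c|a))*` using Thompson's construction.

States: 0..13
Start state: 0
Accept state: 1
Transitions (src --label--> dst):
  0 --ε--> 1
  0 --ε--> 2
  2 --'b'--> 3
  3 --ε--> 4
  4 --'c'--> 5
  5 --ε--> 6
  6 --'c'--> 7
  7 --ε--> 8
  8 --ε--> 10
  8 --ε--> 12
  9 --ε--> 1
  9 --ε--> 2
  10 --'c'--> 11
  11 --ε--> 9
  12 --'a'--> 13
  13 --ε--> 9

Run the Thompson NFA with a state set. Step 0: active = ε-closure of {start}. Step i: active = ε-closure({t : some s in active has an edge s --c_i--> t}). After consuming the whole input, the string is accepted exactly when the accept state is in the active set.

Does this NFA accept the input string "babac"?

Answer: REJECT

Steps:
start: ε-closure({0}) = {0,1,2}
'b' @ 1: {3,4}
'a' @ 2: {}  — state set empty
rest 'bac' ignored (set empty)
after full input: {}  (accept=1 not in)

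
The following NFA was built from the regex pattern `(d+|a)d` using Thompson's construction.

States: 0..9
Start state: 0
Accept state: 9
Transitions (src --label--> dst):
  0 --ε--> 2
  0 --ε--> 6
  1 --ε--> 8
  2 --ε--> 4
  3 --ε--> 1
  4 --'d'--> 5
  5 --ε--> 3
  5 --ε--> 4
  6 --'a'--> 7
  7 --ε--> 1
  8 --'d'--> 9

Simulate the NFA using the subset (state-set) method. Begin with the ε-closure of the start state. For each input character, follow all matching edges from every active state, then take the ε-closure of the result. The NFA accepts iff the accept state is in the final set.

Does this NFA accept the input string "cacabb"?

S₀ = ε-closure({0}) = {0,2,4,6}
'c' @ 1: {}  — dead — no transitions
rest 'acabb' ignored (set empty)
end set {} — state 9 not in

Answer: REJECT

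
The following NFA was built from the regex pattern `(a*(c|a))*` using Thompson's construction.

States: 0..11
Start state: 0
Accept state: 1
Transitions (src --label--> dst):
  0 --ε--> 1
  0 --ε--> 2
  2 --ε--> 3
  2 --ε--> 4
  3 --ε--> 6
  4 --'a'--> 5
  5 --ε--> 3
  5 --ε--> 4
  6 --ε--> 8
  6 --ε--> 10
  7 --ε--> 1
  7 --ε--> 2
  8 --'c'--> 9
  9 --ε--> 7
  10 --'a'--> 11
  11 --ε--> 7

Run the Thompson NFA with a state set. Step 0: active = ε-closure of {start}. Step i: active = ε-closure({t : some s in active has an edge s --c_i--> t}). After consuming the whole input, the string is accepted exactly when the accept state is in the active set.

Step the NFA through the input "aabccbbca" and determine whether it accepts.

Answer: REJECT

Derivation:
initial (ε-close {0}): {0,1,2,3,4,6,8,10}
'a' @ 1: {1,2,3,4,5,6,7,8,10,11}  ✓accept
'a' @ 2: {1,2,3,4,5,6,7,8,10,11}  ✓accept
'b' @ 3: {}  — no active states
rest 'ccbbca' ignored (set empty)
final: {}; accept 1 not in set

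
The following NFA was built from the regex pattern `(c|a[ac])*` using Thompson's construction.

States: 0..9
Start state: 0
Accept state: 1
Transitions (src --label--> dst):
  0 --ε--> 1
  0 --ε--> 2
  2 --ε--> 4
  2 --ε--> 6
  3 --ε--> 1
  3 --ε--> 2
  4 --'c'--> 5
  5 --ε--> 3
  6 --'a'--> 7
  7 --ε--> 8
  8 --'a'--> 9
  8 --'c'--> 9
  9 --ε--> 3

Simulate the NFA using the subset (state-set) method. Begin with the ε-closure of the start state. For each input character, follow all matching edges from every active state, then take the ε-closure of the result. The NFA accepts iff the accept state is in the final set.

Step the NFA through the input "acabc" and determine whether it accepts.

Answer: REJECT

Steps:
S₀ = ε-closure({0}) = {0,1,2,4,6}
'a' @ 1: {7,8}
'c' @ 2: {1,2,3,4,6,9}  ✓accept
'a' @ 3: {7,8}
'b' @ 4: {}  — dead — no transitions
rest 'c' ignored (set empty)
end set {} — state 1 not in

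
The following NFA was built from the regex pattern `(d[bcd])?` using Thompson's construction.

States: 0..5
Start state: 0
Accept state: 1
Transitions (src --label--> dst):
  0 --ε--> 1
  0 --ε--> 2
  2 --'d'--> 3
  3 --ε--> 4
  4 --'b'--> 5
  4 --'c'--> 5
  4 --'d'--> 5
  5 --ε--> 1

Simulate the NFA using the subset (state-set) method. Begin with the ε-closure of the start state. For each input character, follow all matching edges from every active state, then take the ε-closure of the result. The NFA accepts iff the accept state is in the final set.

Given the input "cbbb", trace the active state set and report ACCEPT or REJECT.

start: ε-closure({0}) = {0,1,2}
'c' @ 1: {}  — dead — no transitions
rest 'bbb' ignored (set empty)
final: {}; accept 1 not in set

Answer: REJECT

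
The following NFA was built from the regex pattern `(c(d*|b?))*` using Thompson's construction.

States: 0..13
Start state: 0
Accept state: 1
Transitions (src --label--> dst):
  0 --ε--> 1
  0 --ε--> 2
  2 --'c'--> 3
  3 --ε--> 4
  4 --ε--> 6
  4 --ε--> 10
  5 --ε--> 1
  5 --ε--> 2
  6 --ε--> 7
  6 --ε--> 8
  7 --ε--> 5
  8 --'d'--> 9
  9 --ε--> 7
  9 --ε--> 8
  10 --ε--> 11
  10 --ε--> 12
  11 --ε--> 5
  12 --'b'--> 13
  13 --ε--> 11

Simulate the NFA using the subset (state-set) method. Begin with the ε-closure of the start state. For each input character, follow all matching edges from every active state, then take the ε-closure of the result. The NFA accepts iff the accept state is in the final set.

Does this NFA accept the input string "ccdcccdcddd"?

Answer: ACCEPT

Steps:
initial (ε-close {0}): {0,1,2}
'c' @ 1: {1,2,3,4,5,6,7,8,10,11,12}  (accept∈set)
'c' @ 2: {1,2,3,4,5,6,7,8,10,11,12}  (accept∈set)
'd' @ 3: {1,2,5,7,8,9}  (accept∈set)
'c' @ 4: {1,2,3,4,5,6,7,8,10,11,12}  (accept∈set)
'c' @ 5: {1,2,3,4,5,6,7,8,10,11,12}  (accept∈set)
'c' @ 6: {1,2,3,4,5,6,7,8,10,11,12}  (accept∈set)
'd' @ 7: {1,2,5,7,8,9}  (accept∈set)
'c' @ 8: {1,2,3,4,5,6,7,8,10,11,12}  (accept∈set)
'd' @ 9: {1,2,5,7,8,9}  (accept∈set)
'd' @ 10: {1,2,5,7,8,9}  (accept∈set)
'd' @ 11: {1,2,5,7,8,9}  (accept∈set)
after full input: {1,2,5,7,8,9}  (accept=1 in)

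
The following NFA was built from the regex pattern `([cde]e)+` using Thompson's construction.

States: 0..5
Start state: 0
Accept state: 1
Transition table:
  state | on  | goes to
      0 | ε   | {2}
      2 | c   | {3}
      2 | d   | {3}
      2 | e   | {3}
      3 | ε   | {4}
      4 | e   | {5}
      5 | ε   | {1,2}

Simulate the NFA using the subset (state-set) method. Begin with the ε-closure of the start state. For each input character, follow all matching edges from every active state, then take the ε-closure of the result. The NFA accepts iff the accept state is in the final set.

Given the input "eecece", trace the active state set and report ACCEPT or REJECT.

Answer: ACCEPT

Derivation:
start: ε-closure({0}) = {0,2}
'e' @ 1: {3,4}
'e' @ 2: {1,2,5}  (accept∈set)
'c' @ 3: {3,4}
'e' @ 4: {1,2,5}  (accept∈set)
'c' @ 5: {3,4}
'e' @ 6: {1,2,5}  (accept∈set)
end set {1,2,5} — state 1 in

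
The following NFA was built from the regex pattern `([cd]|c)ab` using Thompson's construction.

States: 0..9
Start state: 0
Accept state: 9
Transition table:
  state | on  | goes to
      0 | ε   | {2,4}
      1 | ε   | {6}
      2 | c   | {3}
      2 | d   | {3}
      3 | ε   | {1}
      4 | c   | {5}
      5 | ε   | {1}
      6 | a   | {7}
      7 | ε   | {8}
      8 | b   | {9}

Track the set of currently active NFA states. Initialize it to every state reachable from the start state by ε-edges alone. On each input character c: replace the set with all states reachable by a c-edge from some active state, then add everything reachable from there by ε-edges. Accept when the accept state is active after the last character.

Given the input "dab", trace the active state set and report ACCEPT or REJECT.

S₀ = ε-closure({0}) = {0,2,4}
'd' @ 1: {1,3,6}
'a' @ 2: {7,8}
'b' @ 3: {9}  (accept∈set)
after full input: {9}  (accept=9 in)

Answer: ACCEPT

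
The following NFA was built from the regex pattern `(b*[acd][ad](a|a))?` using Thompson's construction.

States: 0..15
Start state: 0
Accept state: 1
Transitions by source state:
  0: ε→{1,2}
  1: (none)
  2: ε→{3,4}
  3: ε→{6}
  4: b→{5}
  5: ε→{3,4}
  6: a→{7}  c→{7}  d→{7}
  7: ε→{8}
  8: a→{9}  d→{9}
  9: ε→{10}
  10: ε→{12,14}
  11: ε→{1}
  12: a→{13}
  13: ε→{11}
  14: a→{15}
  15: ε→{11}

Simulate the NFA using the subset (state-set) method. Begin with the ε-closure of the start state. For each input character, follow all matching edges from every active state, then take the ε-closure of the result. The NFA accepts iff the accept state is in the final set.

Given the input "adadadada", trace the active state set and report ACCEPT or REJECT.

Answer: REJECT

Derivation:
initial (ε-close {0}): {0,1,2,3,4,6}
'a' @ 1: {7,8}
'd' @ 2: {9,10,12,14}
'a' @ 3: {1,11,13,15}  [accepting]
'd' @ 4: {}  — dead — no transitions
rest 'adada' ignored (set empty)
after full input: {}  (accept=1 not in)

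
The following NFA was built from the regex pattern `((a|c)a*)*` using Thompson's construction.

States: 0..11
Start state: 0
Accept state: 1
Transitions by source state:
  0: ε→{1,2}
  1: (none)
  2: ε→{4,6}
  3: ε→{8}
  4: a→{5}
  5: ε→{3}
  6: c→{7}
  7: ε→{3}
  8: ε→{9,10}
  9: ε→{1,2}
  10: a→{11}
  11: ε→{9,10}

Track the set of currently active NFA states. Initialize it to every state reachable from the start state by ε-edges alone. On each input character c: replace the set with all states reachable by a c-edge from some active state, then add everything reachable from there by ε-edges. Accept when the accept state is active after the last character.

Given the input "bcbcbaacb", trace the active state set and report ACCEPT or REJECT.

initial (ε-close {0}): {0,1,2,4,6}
'b' @ 1: {}  — state set empty
rest 'cbcbaacb' ignored (set empty)
after full input: {}  (accept=1 not in)

Answer: REJECT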